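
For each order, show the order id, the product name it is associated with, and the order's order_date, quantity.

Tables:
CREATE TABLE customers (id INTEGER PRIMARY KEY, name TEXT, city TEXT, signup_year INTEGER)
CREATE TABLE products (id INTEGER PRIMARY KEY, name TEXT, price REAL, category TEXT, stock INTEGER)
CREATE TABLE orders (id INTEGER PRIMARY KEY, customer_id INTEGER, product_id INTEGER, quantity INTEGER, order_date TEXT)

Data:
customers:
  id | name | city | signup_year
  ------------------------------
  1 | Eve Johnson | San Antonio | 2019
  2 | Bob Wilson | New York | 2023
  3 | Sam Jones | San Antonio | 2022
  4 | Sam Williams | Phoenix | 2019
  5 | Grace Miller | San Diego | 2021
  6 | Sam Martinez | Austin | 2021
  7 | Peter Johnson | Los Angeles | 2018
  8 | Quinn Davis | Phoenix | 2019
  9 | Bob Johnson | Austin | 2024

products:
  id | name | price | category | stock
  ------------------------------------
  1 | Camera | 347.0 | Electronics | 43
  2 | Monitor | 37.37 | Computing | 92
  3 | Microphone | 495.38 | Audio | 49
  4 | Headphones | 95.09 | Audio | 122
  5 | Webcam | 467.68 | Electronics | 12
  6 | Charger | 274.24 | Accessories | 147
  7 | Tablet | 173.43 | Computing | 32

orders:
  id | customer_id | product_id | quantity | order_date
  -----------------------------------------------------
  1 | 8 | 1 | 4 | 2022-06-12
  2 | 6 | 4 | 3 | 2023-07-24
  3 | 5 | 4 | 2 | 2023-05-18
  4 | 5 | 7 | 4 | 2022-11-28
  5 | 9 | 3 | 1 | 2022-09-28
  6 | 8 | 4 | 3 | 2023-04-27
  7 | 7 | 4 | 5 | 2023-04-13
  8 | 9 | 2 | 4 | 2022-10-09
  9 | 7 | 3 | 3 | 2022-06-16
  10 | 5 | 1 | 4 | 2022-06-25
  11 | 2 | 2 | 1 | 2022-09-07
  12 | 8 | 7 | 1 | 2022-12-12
SELECT c.id, p.name AS product, c.order_date, c.quantity FROM orders c JOIN products p ON c.product_id = p.id

Execution result:
id | product | order_date | quantity
1 | Camera | 2022-06-12 | 4
2 | Headphones | 2023-07-24 | 3
3 | Headphones | 2023-05-18 | 2
4 | Tablet | 2022-11-28 | 4
5 | Microphone | 2022-09-28 | 1
6 | Headphones | 2023-04-27 | 3
7 | Headphones | 2023-04-13 | 5
8 | Monitor | 2022-10-09 | 4
9 | Microphone | 2022-06-16 | 3
10 | Camera | 2022-06-25 | 4
11 | Monitor | 2022-09-07 | 1
12 | Tablet | 2022-12-12 | 1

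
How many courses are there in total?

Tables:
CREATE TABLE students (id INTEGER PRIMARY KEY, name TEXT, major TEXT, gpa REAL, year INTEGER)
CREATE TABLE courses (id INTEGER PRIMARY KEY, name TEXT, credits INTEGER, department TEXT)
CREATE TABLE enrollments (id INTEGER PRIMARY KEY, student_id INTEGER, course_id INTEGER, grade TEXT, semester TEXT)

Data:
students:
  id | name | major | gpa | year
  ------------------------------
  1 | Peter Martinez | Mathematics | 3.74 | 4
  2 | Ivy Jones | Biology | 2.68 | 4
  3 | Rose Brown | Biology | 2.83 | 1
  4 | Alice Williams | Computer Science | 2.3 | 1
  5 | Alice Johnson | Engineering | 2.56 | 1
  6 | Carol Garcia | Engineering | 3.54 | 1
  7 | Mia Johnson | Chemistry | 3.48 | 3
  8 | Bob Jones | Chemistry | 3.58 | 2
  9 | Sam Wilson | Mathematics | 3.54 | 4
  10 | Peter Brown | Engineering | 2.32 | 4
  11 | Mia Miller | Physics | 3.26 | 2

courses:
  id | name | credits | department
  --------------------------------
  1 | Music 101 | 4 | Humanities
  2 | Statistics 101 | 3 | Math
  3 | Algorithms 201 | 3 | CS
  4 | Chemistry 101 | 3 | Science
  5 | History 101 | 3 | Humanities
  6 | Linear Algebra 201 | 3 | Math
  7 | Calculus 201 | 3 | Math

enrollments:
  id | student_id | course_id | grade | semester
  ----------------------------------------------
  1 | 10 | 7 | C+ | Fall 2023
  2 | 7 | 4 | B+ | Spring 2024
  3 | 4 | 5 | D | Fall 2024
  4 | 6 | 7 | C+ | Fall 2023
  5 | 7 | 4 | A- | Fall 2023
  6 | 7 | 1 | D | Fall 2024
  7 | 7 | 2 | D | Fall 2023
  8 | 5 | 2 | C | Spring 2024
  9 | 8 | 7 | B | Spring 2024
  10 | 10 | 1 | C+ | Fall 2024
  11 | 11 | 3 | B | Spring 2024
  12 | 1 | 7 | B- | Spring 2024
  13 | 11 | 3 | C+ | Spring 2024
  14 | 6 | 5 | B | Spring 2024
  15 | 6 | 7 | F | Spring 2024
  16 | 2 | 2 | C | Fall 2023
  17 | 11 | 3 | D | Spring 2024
SELECT COUNT(*) FROM courses

Execution result:
7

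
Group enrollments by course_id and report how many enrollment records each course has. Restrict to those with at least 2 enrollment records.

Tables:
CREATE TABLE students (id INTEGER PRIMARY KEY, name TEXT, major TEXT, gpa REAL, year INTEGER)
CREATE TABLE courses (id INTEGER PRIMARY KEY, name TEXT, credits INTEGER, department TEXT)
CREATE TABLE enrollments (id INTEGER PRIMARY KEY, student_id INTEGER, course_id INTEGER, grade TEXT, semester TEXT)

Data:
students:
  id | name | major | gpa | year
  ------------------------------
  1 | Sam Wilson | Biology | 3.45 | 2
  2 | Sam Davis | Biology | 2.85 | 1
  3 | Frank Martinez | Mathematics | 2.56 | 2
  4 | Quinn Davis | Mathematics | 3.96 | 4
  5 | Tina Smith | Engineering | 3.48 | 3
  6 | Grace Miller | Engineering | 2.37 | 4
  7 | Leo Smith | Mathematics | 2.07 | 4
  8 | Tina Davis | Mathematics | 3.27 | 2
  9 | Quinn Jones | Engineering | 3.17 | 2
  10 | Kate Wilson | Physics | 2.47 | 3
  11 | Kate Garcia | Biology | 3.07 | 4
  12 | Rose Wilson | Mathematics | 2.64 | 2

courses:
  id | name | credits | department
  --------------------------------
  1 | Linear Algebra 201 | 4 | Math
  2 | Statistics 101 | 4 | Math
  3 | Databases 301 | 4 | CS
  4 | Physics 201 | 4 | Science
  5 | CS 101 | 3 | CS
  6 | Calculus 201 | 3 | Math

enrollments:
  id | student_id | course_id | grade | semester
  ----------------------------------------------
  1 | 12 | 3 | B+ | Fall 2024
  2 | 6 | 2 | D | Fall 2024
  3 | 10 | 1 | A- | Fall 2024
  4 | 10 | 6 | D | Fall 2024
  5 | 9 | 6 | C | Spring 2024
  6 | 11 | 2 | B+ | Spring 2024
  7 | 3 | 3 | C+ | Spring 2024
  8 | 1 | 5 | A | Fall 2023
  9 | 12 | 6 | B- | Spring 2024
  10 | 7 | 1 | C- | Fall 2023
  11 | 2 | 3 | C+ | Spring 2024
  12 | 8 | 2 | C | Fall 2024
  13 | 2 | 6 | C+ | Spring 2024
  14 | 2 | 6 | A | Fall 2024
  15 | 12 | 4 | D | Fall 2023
SELECT course_id, COUNT(*) AS enrollment_count FROM enrollments GROUP BY course_id HAVING COUNT(*) >= 2

Execution result:
course_id | enrollment_count
1 | 2
2 | 3
3 | 3
6 | 5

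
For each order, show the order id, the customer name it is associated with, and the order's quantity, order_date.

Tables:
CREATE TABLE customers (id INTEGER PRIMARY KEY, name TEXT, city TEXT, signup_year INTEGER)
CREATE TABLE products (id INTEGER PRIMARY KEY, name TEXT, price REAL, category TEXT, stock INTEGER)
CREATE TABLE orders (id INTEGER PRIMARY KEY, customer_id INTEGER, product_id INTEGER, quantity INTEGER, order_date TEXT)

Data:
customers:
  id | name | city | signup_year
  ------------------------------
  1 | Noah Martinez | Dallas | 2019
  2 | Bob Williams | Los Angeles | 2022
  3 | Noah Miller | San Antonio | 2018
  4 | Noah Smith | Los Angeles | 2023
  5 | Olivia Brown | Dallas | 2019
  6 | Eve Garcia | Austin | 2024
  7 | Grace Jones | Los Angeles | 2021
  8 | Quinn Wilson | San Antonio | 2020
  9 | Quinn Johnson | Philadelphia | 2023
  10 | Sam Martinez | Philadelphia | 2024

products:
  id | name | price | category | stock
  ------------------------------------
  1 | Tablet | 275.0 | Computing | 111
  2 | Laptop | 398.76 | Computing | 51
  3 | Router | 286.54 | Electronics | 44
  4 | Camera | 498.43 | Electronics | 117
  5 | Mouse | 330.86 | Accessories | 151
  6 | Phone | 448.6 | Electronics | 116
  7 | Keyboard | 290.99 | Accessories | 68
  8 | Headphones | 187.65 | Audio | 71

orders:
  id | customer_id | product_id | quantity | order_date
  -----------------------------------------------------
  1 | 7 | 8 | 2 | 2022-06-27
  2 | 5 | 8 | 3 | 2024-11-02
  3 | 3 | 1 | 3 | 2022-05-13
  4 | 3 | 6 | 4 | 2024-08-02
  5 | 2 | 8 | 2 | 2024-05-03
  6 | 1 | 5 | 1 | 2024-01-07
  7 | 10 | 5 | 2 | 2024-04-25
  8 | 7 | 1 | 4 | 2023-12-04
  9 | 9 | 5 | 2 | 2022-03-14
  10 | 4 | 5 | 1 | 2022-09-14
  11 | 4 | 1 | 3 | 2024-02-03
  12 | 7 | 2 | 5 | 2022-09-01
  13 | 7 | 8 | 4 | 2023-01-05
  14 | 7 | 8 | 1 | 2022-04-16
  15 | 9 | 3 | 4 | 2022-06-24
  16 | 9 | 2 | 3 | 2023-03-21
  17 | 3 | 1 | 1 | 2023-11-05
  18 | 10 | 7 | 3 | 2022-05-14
SELECT c.id, p.name AS customer, c.quantity, c.order_date FROM orders c JOIN customers p ON c.customer_id = p.id

Execution result:
id | customer | quantity | order_date
1 | Grace Jones | 2 | 2022-06-27
2 | Olivia Brown | 3 | 2024-11-02
3 | Noah Miller | 3 | 2022-05-13
4 | Noah Miller | 4 | 2024-08-02
5 | Bob Williams | 2 | 2024-05-03
6 | Noah Martinez | 1 | 2024-01-07
7 | Sam Martinez | 2 | 2024-04-25
8 | Grace Jones | 4 | 2023-12-04
9 | Quinn Johnson | 2 | 2022-03-14
10 | Noah Smith | 1 | 2022-09-14
11 | Noah Smith | 3 | 2024-02-03
12 | Grace Jones | 5 | 2022-09-01
13 | Grace Jones | 4 | 2023-01-05
14 | Grace Jones | 1 | 2022-04-16
15 | Quinn Johnson | 4 | 2022-06-24
16 | Quinn Johnson | 3 | 2023-03-21
17 | Noah Miller | 1 | 2023-11-05
18 | Sam Martinez | 3 | 2022-05-14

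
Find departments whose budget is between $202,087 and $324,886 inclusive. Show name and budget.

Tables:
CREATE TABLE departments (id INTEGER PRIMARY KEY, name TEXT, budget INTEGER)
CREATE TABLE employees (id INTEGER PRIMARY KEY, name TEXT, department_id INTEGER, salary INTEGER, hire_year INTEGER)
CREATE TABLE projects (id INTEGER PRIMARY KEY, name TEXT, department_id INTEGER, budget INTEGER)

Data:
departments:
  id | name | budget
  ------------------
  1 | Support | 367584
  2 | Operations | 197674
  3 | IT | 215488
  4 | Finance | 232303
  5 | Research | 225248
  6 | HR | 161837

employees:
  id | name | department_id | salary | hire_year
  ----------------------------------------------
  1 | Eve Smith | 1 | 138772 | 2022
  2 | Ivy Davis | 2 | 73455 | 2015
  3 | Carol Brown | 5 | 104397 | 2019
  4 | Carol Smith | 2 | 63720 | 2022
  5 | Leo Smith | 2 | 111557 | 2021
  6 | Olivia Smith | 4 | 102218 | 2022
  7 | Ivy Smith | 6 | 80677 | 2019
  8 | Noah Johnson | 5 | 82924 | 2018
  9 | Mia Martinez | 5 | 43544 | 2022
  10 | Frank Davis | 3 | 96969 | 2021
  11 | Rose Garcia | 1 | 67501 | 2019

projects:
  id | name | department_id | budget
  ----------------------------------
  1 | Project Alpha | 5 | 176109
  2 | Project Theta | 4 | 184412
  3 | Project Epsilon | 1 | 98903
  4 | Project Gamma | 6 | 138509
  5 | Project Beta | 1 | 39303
SELECT name, budget FROM departments WHERE budget BETWEEN 202087 AND 324886

Execution result:
name | budget
IT | 215488
Finance | 232303
Research | 225248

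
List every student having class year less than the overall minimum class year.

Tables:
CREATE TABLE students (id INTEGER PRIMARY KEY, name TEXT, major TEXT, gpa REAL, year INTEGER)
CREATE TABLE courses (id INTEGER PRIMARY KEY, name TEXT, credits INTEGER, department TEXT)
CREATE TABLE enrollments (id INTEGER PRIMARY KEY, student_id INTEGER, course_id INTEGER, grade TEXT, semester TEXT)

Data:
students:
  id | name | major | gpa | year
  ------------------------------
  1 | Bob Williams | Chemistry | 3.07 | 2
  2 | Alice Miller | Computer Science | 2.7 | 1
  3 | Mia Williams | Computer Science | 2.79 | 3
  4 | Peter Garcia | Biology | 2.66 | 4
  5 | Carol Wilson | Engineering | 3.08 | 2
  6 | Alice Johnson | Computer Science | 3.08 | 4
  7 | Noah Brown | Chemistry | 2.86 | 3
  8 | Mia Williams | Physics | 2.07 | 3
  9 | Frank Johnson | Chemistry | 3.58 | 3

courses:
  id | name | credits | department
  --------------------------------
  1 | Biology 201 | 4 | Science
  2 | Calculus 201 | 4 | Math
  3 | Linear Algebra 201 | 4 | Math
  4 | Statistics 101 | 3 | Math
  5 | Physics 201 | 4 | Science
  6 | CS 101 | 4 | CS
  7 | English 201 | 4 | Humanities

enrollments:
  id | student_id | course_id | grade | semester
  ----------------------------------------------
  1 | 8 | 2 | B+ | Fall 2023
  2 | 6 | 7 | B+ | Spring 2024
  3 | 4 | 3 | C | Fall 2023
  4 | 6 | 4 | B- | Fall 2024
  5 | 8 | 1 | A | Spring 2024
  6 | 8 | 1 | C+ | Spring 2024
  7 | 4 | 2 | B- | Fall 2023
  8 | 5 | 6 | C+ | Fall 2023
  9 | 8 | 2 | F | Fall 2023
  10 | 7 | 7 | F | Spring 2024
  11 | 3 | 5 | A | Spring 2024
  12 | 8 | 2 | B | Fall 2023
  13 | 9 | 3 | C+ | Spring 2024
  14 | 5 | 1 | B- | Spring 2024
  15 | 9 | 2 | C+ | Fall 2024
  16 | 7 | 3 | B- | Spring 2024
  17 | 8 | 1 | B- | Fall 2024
SELECT name, year FROM students WHERE year < (SELECT MIN(year) FROM students)

Execution result:
(no rows)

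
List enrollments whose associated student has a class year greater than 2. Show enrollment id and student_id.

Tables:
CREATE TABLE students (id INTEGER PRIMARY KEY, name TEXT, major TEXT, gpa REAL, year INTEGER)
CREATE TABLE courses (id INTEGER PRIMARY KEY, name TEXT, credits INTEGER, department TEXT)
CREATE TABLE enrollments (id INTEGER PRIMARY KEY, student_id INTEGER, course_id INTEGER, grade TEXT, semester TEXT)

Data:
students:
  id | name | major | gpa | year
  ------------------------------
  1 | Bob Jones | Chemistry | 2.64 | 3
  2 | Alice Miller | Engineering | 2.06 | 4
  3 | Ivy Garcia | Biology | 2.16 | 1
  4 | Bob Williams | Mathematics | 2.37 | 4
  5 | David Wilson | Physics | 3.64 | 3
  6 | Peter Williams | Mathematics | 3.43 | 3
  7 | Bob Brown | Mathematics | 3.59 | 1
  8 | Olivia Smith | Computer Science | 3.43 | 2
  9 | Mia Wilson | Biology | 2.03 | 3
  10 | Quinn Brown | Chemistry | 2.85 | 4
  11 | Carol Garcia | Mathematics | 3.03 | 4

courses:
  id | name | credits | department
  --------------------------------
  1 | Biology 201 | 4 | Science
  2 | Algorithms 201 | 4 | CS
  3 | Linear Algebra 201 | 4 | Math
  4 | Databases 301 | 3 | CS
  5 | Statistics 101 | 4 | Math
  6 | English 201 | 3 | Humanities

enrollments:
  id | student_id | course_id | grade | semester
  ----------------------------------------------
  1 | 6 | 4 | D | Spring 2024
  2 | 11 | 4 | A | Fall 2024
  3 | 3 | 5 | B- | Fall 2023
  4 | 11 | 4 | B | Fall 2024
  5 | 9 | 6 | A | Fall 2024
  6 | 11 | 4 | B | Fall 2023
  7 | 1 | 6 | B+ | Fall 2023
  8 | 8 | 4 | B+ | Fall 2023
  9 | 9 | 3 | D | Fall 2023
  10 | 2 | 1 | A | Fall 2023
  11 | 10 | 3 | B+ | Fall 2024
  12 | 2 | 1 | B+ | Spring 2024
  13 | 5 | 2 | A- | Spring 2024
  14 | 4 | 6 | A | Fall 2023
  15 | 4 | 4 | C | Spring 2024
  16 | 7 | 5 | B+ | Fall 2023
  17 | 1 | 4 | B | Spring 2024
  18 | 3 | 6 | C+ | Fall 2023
SELECT id, student_id FROM enrollments WHERE student_id IN (SELECT id FROM students WHERE year > 2)

Execution result:
id | student_id
1 | 6
2 | 11
4 | 11
5 | 9
6 | 11
7 | 1
9 | 9
10 | 2
11 | 10
12 | 2
13 | 5
14 | 4
15 | 4
17 | 1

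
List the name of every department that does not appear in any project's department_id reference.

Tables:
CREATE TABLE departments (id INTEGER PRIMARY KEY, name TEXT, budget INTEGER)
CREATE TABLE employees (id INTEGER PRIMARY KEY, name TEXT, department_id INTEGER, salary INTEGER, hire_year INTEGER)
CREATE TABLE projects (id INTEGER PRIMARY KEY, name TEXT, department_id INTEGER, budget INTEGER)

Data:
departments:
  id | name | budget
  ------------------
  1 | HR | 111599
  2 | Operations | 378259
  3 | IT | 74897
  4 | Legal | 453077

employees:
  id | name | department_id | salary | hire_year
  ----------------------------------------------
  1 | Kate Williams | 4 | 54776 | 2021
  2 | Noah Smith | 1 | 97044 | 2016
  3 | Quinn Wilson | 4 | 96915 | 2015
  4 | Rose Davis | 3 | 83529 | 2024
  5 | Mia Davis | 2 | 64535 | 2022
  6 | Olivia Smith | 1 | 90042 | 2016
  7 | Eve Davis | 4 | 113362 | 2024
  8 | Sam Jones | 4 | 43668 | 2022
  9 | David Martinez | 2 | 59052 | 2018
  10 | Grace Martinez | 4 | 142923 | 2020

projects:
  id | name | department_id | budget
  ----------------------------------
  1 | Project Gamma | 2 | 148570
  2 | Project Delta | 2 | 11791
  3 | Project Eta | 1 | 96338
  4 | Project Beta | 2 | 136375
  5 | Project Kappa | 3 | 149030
SELECT p.name FROM departments p LEFT JOIN projects c ON c.department_id = p.id WHERE c.id IS NULL

Execution result:
Legal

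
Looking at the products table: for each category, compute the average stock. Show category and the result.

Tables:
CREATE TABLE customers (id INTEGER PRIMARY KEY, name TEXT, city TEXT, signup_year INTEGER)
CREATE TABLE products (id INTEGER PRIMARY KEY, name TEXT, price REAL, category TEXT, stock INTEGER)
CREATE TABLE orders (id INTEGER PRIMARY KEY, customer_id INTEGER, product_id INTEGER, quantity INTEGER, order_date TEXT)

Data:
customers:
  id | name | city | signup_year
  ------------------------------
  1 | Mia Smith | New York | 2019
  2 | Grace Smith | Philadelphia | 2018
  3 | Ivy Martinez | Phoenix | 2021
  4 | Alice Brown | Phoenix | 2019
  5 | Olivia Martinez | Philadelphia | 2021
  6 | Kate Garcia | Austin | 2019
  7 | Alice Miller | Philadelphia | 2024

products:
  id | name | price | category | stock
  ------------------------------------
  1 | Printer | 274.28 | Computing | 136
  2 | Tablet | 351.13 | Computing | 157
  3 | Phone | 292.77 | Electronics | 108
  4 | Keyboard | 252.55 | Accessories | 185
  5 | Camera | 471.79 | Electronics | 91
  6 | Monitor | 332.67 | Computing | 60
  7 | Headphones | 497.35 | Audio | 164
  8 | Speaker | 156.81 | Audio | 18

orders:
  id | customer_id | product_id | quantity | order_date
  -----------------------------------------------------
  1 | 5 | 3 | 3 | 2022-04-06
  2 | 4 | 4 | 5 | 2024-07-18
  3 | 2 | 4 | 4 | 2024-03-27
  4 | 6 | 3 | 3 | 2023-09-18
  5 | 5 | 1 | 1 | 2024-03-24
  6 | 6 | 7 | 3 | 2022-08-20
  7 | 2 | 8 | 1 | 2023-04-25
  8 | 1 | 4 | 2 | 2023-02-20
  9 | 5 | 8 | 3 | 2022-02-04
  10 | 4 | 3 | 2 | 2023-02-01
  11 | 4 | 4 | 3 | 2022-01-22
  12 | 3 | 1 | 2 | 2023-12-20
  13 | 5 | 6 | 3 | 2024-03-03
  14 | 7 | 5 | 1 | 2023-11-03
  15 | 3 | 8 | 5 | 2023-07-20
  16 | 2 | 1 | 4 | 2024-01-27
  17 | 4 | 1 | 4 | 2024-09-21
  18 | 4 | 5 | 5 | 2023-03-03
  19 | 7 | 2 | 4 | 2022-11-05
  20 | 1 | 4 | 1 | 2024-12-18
SELECT category, AVG(stock) AS avg_stock FROM products GROUP BY category

Execution result:
category | avg_stock
Accessories | 185.00
Audio | 91.00
Computing | 117.67
Electronics | 99.50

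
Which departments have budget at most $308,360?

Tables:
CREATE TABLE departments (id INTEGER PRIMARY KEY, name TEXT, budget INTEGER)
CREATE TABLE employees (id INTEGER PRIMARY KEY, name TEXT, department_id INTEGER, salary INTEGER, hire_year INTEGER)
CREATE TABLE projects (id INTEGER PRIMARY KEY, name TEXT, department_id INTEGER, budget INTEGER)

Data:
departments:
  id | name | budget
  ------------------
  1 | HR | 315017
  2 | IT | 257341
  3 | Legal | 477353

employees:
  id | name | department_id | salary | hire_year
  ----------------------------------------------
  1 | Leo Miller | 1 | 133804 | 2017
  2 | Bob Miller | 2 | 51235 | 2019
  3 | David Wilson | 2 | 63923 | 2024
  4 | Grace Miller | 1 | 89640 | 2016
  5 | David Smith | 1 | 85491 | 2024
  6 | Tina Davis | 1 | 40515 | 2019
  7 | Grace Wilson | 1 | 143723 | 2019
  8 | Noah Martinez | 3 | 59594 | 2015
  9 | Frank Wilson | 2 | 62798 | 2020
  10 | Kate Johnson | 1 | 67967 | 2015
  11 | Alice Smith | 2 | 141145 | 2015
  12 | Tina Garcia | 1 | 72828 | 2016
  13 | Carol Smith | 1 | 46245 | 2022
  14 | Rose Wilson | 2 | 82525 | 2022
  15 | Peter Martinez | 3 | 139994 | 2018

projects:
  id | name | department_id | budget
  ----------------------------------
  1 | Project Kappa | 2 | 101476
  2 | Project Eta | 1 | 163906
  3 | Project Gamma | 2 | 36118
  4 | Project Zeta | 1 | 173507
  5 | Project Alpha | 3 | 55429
SELECT name, budget FROM departments WHERE budget <= 308360

Execution result:
name | budget
IT | 257341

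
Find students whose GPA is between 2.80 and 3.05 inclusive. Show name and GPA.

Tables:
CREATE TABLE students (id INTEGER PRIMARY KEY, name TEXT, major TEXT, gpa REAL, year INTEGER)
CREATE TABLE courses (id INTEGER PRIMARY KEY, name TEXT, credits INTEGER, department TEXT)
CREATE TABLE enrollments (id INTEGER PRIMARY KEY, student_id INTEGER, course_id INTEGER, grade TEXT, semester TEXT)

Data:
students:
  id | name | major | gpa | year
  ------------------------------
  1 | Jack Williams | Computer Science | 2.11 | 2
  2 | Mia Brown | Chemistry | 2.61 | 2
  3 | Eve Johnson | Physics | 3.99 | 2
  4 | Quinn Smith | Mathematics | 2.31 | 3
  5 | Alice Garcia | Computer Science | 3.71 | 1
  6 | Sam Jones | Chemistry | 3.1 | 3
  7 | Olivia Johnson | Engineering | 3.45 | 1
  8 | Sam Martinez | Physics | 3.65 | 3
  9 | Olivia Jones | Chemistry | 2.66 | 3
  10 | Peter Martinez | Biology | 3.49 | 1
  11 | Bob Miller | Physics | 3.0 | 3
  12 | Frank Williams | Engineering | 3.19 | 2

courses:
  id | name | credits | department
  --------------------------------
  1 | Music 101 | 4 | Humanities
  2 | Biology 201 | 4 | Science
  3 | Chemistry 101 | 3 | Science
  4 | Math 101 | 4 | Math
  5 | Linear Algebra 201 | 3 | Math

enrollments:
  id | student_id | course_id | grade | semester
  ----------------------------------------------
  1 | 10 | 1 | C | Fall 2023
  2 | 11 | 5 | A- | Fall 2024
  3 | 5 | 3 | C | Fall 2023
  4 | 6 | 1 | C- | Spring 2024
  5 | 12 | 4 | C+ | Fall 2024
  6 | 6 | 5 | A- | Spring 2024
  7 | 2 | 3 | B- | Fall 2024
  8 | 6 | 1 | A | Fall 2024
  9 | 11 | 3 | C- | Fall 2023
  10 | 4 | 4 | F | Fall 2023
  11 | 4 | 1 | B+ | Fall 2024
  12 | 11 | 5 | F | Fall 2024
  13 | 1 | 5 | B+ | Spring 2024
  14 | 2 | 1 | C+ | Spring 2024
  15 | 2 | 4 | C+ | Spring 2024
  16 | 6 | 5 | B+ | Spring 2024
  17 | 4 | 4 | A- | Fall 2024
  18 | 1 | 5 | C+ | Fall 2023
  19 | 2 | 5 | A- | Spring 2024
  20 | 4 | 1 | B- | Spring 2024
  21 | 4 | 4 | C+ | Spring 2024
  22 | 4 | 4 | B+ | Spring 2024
SELECT name, gpa FROM students WHERE gpa BETWEEN 2.8 AND 3.05

Execution result:
name | gpa
Bob Miller | 3.00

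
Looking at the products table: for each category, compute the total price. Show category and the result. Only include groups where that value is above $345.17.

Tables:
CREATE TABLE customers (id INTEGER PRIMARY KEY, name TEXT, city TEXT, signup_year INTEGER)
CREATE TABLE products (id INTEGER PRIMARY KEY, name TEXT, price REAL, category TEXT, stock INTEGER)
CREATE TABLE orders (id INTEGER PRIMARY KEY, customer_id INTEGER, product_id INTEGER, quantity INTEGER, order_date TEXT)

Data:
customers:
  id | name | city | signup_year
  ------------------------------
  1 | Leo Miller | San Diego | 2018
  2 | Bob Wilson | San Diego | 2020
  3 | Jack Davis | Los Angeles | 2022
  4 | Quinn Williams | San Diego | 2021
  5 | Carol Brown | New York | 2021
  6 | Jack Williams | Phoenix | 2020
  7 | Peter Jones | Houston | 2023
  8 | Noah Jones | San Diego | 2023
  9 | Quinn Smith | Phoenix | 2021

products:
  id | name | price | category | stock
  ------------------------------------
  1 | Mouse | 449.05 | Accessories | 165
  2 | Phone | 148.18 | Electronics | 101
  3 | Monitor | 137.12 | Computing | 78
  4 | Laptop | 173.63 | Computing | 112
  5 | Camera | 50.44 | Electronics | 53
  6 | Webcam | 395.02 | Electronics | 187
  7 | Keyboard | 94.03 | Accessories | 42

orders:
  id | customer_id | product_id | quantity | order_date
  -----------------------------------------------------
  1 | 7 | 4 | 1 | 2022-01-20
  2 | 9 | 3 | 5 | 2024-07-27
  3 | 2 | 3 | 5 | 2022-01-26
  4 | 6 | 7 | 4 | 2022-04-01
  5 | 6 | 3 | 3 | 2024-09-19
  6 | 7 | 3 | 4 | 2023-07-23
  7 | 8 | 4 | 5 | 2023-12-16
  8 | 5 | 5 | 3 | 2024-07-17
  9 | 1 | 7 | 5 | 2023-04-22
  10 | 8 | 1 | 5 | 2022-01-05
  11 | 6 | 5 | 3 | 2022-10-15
SELECT category, SUM(price) AS sum_price FROM products GROUP BY category HAVING SUM(price) > 345.17

Execution result:
category | sum_price
Accessories | 543.08
Electronics | 593.64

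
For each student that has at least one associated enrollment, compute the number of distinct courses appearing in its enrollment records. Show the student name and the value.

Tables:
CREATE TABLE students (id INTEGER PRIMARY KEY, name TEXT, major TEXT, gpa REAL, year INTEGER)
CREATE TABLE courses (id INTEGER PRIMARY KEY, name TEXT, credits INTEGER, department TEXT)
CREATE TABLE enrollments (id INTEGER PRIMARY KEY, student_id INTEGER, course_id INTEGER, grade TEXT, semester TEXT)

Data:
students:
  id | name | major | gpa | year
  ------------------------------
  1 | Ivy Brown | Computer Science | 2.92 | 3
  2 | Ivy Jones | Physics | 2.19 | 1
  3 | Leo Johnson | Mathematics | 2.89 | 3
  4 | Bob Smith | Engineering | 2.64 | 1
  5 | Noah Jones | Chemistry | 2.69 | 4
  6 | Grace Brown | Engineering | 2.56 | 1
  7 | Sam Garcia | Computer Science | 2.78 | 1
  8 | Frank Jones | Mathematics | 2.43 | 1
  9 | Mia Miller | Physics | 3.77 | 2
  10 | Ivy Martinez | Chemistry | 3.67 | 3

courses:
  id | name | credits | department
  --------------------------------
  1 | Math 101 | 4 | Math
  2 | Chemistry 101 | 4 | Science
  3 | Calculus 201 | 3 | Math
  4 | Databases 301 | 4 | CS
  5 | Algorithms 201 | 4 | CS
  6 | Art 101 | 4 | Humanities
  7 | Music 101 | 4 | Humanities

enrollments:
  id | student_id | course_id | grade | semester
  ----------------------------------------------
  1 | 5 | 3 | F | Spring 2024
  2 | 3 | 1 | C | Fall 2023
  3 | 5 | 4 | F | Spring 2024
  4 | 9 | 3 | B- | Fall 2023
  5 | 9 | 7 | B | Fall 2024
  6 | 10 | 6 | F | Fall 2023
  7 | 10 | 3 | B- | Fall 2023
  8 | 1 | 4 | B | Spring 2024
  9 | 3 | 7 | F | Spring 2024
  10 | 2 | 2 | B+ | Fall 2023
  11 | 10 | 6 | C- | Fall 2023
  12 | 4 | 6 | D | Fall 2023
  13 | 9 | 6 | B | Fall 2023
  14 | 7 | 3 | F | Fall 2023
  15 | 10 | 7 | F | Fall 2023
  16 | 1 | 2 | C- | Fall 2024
SELECT p.name, COUNT(DISTINCT c.course_id) AS distinct_course_count FROM enrollments c JOIN students p ON c.student_id = p.id GROUP BY p.id, p.name

Execution result:
name | distinct_course_count
Ivy Brown | 2
Ivy Jones | 1
Leo Johnson | 2
Bob Smith | 1
Noah Jones | 2
Sam Garcia | 1
Mia Miller | 3
Ivy Martinez | 3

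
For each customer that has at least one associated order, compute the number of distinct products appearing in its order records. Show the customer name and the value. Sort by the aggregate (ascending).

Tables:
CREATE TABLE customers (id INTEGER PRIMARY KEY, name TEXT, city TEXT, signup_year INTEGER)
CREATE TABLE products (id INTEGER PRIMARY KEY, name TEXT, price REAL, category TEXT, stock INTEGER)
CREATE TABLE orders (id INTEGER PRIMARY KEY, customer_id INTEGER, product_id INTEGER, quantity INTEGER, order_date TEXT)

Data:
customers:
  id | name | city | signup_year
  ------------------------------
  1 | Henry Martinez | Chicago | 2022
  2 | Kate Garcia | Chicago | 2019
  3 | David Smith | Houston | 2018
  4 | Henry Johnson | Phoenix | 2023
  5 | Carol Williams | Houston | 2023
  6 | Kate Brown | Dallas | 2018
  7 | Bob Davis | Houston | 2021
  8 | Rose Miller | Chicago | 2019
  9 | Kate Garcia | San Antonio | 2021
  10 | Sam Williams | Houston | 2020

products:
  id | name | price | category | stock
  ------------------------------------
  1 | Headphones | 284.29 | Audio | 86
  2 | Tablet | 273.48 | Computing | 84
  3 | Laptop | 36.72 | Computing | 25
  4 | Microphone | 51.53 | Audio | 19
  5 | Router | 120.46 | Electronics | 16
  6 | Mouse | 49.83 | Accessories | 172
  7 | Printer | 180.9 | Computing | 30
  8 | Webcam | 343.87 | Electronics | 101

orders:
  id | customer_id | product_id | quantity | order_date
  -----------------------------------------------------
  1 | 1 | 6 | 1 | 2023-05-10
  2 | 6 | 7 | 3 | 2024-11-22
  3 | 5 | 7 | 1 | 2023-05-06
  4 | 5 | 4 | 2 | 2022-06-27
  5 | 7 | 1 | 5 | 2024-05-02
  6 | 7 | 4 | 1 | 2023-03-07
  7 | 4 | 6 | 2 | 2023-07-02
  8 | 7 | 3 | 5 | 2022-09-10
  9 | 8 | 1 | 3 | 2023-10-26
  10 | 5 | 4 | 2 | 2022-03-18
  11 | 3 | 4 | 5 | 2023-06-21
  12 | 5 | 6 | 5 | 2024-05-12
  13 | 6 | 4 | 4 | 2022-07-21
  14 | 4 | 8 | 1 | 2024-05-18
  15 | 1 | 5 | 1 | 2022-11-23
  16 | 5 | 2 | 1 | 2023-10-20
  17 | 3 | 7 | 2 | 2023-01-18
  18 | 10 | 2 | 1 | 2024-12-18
SELECT p.name, COUNT(DISTINCT c.product_id) AS distinct_product_count FROM orders c JOIN customers p ON c.customer_id = p.id GROUP BY p.id, p.name ORDER BY distinct_product_count ASC

Execution result:
name | distinct_product_count
Rose Miller | 1
Sam Williams | 1
Henry Martinez | 2
David Smith | 2
Henry Johnson | 2
Kate Brown | 2
Bob Davis | 3
Carol Williams | 4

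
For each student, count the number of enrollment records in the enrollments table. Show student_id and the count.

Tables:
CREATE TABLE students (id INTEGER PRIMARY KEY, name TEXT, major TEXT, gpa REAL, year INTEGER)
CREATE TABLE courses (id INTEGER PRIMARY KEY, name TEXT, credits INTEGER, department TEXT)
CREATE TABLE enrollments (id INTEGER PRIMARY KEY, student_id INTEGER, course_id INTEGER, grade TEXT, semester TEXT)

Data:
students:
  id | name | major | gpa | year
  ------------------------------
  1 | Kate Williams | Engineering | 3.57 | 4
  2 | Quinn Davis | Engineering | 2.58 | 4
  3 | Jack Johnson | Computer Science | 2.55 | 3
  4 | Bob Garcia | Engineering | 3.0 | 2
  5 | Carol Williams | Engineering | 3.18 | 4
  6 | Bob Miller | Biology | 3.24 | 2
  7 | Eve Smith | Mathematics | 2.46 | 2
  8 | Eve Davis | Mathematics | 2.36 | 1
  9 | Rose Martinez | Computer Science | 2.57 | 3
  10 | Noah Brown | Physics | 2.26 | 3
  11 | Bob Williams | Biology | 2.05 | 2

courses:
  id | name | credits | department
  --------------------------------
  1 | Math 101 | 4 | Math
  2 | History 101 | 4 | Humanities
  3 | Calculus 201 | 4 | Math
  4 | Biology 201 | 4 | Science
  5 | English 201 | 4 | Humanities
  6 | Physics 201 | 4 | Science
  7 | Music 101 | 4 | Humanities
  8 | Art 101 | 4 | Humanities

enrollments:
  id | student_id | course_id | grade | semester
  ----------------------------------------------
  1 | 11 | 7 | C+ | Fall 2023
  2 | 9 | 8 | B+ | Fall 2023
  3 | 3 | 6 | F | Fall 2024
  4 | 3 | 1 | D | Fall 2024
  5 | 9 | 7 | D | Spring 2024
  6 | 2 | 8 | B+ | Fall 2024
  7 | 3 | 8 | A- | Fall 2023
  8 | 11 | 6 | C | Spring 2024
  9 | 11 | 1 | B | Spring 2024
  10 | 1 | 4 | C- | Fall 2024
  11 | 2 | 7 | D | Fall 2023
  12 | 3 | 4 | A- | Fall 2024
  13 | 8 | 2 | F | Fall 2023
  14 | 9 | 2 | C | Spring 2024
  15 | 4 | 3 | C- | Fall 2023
SELECT student_id, COUNT(*) AS enrollment_count FROM enrollments GROUP BY student_id

Execution result:
student_id | enrollment_count
1 | 1
2 | 2
3 | 4
4 | 1
8 | 1
9 | 3
11 | 3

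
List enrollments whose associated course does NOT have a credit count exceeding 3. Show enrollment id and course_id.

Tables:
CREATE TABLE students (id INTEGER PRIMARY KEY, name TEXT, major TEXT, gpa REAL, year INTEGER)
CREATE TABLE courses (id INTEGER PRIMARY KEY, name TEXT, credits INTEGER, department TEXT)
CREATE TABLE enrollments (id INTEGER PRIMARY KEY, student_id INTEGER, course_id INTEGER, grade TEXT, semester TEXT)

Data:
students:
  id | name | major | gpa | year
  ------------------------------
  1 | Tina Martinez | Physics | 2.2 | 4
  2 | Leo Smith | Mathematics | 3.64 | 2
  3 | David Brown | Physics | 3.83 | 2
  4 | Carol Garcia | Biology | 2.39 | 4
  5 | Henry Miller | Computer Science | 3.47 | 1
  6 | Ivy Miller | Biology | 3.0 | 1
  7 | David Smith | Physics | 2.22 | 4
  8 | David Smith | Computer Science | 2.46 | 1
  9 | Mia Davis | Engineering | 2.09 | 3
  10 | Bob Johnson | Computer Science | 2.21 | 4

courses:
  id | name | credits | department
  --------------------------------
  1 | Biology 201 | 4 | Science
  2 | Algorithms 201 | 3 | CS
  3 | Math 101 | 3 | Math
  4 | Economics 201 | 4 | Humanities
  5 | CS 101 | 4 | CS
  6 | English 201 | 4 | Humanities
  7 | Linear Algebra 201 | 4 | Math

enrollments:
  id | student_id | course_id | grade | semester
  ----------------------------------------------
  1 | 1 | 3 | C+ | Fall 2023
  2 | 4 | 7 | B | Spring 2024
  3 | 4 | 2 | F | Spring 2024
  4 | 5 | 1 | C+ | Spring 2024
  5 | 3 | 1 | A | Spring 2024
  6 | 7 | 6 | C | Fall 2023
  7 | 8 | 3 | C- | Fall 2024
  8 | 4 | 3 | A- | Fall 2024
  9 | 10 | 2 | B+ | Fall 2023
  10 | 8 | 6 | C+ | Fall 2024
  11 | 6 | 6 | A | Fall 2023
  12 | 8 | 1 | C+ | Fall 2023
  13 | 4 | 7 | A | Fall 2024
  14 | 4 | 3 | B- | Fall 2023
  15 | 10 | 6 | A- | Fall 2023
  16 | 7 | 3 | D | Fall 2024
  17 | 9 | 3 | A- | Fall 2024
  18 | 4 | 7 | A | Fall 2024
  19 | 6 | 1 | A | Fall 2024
SELECT id, course_id FROM enrollments WHERE course_id NOT IN (SELECT id FROM courses WHERE credits > 3)

Execution result:
id | course_id
1 | 3
3 | 2
7 | 3
8 | 3
9 | 2
14 | 3
16 | 3
17 | 3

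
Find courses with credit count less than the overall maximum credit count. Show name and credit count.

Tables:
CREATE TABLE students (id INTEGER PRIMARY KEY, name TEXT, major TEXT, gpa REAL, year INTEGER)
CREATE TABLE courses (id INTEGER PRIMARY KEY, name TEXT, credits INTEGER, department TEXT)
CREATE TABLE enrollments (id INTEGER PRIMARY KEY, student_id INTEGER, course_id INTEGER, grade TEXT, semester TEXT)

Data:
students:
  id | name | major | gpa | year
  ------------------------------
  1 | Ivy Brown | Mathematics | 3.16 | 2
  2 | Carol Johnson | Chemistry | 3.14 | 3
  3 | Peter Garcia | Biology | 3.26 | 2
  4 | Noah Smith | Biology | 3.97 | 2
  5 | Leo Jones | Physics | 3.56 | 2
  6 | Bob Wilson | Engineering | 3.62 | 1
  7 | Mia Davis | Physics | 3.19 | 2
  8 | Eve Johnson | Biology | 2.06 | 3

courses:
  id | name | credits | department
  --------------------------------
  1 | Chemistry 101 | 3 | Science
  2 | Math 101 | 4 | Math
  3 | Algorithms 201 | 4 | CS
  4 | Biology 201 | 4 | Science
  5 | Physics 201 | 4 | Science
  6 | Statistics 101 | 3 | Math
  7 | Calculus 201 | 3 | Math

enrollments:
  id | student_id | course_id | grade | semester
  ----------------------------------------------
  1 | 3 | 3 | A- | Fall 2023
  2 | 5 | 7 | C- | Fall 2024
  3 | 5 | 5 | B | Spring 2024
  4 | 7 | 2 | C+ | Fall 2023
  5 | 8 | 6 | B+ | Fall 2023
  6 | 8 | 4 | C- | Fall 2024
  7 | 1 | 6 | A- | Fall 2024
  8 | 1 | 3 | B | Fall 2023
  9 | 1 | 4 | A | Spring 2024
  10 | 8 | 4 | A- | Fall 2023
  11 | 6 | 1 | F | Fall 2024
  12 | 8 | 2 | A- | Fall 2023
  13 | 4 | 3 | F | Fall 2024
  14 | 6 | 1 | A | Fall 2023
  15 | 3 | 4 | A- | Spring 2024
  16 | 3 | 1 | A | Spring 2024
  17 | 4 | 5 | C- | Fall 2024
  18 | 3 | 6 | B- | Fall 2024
SELECT name, credits FROM courses WHERE credits < (SELECT MAX(credits) FROM courses)

Execution result:
name | credits
Chemistry 101 | 3
Statistics 101 | 3
Calculus 201 | 3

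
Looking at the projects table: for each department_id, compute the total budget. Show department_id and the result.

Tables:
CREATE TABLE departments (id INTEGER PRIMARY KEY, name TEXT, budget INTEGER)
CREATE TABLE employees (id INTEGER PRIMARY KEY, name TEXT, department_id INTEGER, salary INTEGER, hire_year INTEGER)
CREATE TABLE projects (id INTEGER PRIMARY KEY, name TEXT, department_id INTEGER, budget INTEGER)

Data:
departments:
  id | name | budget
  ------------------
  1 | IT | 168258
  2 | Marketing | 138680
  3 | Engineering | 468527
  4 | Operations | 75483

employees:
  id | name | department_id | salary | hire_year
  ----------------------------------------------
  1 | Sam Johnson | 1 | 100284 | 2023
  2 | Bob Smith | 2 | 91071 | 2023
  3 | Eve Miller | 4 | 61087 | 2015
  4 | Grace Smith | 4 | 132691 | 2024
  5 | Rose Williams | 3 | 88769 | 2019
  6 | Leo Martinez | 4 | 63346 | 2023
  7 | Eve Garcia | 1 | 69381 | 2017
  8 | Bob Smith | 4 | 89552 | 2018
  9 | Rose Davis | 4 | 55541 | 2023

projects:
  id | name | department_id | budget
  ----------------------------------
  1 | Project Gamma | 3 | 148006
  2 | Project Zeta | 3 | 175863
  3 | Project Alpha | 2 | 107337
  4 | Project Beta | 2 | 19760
SELECT department_id, SUM(budget) AS sum_budget FROM projects GROUP BY department_id

Execution result:
department_id | sum_budget
2 | 127097
3 | 323869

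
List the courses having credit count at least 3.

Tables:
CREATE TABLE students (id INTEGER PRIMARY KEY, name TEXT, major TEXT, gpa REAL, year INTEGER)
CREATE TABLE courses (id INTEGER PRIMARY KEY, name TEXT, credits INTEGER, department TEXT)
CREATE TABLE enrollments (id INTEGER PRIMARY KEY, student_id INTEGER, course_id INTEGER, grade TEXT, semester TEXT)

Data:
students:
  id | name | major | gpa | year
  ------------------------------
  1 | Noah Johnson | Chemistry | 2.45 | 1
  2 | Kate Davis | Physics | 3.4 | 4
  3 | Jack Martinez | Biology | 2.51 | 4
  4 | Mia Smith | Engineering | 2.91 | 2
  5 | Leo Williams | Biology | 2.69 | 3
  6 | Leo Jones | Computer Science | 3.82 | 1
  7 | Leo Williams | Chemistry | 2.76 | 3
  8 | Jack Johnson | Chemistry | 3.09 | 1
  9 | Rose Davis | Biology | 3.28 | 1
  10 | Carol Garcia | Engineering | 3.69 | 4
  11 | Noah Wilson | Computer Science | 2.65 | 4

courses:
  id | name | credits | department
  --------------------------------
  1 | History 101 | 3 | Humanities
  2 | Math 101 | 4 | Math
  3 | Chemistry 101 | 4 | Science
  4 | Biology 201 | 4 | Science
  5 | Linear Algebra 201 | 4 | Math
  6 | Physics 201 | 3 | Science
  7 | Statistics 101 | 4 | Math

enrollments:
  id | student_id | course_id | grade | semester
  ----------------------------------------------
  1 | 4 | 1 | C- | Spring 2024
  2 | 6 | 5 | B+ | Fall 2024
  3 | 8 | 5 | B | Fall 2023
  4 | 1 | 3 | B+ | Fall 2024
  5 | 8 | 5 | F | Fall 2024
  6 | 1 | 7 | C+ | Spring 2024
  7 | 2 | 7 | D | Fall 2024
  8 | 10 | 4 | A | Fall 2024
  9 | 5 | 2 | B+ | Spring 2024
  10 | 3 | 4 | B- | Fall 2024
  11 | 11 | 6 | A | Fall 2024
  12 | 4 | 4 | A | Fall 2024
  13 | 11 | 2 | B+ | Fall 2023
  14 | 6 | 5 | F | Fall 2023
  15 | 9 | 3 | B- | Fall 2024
SELECT name, credits FROM courses WHERE credits >= 3

Execution result:
name | credits
History 101 | 3
Math 101 | 4
Chemistry 101 | 4
Biology 201 | 4
Linear Algebra 201 | 4
Physics 201 | 3
Statistics 101 | 4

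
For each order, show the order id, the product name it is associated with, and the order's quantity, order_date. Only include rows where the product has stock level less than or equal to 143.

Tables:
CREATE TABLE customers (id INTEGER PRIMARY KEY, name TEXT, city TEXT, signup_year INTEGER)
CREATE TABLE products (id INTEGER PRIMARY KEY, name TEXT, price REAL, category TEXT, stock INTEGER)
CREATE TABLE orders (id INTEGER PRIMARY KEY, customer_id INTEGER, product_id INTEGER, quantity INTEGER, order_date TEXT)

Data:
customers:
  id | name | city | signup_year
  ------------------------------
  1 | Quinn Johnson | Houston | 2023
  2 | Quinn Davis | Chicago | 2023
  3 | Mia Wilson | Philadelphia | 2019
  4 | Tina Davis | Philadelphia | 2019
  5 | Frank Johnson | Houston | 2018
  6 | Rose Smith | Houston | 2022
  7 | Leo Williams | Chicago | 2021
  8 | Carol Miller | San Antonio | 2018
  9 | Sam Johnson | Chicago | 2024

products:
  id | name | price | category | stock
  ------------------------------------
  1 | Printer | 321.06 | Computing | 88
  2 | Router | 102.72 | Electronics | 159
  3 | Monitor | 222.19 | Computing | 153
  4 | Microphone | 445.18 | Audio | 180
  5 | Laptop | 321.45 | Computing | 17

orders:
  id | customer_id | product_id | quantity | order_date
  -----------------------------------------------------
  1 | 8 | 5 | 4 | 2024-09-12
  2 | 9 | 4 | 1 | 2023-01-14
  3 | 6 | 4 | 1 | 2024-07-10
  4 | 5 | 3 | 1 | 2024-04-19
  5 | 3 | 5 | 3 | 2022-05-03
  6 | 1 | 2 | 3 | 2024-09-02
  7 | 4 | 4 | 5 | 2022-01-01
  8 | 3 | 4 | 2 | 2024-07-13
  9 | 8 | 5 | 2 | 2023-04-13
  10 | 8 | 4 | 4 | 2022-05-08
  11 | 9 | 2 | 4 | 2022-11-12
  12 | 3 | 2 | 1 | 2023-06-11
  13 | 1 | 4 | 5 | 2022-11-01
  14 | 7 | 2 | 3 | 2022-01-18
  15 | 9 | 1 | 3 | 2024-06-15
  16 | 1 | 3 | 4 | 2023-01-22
SELECT c.id, p.name AS product, c.quantity, c.order_date FROM orders c JOIN products p ON c.product_id = p.id WHERE p.stock <= 143

Execution result:
id | product | quantity | order_date
1 | Laptop | 4 | 2024-09-12
5 | Laptop | 3 | 2022-05-03
9 | Laptop | 2 | 2023-04-13
15 | Printer | 3 | 2024-06-15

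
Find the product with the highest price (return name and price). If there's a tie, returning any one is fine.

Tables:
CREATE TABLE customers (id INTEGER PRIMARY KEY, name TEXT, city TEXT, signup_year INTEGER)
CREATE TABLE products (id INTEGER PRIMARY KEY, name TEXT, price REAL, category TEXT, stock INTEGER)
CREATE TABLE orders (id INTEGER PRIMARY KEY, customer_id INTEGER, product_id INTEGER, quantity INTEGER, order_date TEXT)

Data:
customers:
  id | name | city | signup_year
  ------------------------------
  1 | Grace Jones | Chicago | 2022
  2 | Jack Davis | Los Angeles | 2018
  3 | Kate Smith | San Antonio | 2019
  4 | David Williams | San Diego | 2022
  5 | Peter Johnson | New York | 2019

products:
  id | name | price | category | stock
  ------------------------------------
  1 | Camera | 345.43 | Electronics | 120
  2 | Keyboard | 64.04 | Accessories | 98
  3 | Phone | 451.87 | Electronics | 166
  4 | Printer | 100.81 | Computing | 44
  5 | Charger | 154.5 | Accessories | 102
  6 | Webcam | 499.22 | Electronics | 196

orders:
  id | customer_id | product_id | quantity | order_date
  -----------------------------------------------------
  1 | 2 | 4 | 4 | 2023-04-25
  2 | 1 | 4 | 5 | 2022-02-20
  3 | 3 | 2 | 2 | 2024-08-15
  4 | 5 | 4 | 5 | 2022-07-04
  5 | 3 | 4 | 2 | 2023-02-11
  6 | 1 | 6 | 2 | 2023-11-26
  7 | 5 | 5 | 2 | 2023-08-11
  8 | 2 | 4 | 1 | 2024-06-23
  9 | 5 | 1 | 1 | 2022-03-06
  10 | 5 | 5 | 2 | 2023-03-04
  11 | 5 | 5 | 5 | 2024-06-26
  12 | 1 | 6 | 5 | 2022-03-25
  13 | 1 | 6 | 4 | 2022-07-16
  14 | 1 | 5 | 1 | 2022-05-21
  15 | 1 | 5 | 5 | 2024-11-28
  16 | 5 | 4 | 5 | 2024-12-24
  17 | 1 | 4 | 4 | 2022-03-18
SELECT name, price FROM products ORDER BY price DESC LIMIT 1

Execution result:
name | price
Webcam | 499.22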